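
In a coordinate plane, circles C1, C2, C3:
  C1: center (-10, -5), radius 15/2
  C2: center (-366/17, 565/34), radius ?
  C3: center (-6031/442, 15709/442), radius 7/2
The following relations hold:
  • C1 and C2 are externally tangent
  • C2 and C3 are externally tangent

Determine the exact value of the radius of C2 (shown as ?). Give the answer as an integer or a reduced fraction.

1. [ext C1·C2]  r_C2² + 15r_C2 − 544 = 0  ⇒  r_C2 = 17 (r>0 drops 1)
2. [ext C2·C3]  r_C2² + 7r_C2 − 408 = 0  ⇒  r_C2 = 17 (r>0 drops 1)

17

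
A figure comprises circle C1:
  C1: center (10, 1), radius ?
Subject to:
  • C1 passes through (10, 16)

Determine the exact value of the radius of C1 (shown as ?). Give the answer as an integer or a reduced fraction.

1. [C1∋P]  r_C1² − 225 = 0  ⇒  r_C1 = 15 (r>0 drops 1)

15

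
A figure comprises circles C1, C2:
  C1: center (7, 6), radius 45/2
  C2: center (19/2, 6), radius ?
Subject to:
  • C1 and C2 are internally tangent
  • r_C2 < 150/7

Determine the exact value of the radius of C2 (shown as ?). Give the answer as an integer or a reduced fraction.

20

1. [int C1,C2]  r_C2² − 45r_C2 + 500 = 0  ⇒  r_C2 = 20 or 25
2. given r_C2 < 150/7: keep 20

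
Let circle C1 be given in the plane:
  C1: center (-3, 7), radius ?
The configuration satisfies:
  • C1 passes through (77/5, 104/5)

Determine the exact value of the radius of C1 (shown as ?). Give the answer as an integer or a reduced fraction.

23

1. [C1∋P]  r_C1² − 529 = 0  ⇒  r_C1 = 23 (r>0 drops 1)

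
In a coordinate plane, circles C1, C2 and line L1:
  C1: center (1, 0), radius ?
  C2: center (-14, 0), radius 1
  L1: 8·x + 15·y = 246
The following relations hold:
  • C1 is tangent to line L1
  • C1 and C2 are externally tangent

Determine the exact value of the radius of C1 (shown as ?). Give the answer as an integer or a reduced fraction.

14

1. [C1‖L1]  r_C1² − 196 = 0  ⇒  r_C1 = 14 (r>0 drops 1)
2. [ext C1·C2]  r_C1² + 2r_C1 − 224 = 0  ⇒  r_C1 = 14 (r>0 drops 1)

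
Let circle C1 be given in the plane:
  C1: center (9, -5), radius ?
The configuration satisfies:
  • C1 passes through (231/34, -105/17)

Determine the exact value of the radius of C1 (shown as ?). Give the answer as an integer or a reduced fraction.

5/2

1. [C1∋P]  r_C1² − 25/4 = 0  ⇒  r_C1 = 5/2 (r>0 drops 1)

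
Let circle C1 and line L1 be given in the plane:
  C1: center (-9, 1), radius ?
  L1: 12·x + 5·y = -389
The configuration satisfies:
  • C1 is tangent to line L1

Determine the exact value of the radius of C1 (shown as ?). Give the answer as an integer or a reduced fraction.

1. [C1‖L1]  r_C1² − 484 = 0  ⇒  r_C1 = 22 (r>0 drops 1)

22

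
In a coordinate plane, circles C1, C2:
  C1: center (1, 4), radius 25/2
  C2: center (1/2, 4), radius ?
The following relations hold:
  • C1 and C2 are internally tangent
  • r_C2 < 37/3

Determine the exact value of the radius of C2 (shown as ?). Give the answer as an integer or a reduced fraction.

12

1. [int C1,C2]  r_C2² − 25r_C2 + 156 = 0  ⇒  r_C2 = 12 or 13
2. given r_C2 < 37/3: keep 12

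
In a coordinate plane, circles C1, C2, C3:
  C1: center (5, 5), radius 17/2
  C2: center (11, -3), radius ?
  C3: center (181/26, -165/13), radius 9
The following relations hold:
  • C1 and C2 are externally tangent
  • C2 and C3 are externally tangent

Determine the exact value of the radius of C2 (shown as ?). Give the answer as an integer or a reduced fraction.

1. [ext C1·C2]  r_C2² + 17r_C2 − 111/4 = 0  ⇒  r_C2 = 3/2 (r>0 drops 1)
2. [ext C2·C3]  r_C2² + 18r_C2 − 117/4 = 0  ⇒  r_C2 = 3/2 (r>0 drops 1)

3/2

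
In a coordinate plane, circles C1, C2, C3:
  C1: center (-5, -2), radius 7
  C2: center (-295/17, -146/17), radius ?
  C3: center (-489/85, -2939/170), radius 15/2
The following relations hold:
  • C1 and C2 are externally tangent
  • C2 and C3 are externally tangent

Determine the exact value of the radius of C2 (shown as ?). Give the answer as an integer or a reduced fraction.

7

1. [ext C1·C2]  r_C2² + 14r_C2 − 147 = 0  ⇒  r_C2 = 7 (r>0 drops 1)
2. [ext C2·C3]  r_C2² + 15r_C2 − 154 = 0  ⇒  r_C2 = 7 (r>0 drops 1)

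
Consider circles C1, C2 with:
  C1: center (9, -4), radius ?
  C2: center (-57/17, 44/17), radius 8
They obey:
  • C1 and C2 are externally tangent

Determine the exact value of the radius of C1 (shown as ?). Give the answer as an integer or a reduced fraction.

1. [ext C1·C2]  r_C1² + 16r_C1 − 132 = 0  ⇒  r_C1 = 6 (r>0 drops 1)

6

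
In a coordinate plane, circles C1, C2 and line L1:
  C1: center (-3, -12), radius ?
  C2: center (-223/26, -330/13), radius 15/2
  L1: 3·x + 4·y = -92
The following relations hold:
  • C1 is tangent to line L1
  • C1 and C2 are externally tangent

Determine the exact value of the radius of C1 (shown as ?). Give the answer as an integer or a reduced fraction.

1. [C1‖L1]  r_C1² − 49 = 0  ⇒  r_C1 = 7 (r>0 drops 1)
2. [ext C1·C2]  r_C1² + 15r_C1 − 154 = 0  ⇒  r_C1 = 7 (r>0 drops 1)

7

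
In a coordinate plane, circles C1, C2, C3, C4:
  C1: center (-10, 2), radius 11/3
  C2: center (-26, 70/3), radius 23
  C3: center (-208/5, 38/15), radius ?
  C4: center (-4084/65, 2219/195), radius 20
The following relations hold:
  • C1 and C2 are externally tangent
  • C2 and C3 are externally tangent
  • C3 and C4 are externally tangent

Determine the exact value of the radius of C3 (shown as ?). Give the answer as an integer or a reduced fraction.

1. [ext C2·C3]  r_C3² + 46r_C3 − 147 = 0  ⇒  r_C3 = 3 (r>0 drops 1)
2. [ext C3·C4]  r_C3² + 40r_C3 − 129 = 0  ⇒  r_C3 = 3 (r>0 drops 1)

3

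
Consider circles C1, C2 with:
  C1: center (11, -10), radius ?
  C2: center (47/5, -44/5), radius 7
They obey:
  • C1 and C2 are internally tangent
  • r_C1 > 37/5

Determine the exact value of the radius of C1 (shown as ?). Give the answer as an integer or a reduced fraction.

9

1. [int C1,C2]  r_C1² − 14r_C1 + 45 = 0  ⇒  r_C1 = 5 or 9
2. given r_C1 > 37/5: keep 9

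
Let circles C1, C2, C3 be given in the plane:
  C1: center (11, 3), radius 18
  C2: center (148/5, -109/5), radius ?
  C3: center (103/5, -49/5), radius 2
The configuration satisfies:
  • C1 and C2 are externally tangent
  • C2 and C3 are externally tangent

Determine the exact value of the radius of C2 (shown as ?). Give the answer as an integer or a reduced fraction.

13

1. [ext C1·C2]  r_C2² + 36r_C2 − 637 = 0  ⇒  r_C2 = 13 (r>0 drops 1)
2. [ext C2·C3]  r_C2² + 4r_C2 − 221 = 0  ⇒  r_C2 = 13 (r>0 drops 1)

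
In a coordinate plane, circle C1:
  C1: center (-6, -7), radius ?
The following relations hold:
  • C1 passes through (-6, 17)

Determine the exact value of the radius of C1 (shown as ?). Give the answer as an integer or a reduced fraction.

1. [C1∋P]  r_C1² − 576 = 0  ⇒  r_C1 = 24 (r>0 drops 1)

24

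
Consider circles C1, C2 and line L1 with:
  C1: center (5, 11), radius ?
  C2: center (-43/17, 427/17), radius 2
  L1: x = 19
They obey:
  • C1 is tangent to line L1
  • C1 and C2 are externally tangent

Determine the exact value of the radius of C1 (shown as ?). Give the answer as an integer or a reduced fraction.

14

1. [C1‖L1]  r_C1² − 196 = 0  ⇒  r_C1 = 14 (r>0 drops 1)
2. [ext C1·C2]  r_C1² + 4r_C1 − 252 = 0  ⇒  r_C1 = 14 (r>0 drops 1)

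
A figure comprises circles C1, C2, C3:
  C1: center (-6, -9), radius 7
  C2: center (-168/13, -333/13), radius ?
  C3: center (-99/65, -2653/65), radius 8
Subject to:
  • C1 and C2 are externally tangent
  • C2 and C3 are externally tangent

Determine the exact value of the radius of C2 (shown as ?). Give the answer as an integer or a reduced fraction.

1. [ext C1·C2]  r_C2² + 14r_C2 − 275 = 0  ⇒  r_C2 = 11 (r>0 drops 1)
2. [ext C2·C3]  r_C2² + 16r_C2 − 297 = 0  ⇒  r_C2 = 11 (r>0 drops 1)

11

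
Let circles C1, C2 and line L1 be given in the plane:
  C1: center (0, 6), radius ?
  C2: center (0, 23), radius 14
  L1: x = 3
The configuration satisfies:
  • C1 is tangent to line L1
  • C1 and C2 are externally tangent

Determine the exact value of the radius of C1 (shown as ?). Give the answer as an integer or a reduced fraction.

1. [C1‖L1]  r_C1² − 9 = 0  ⇒  r_C1 = 3 (r>0 drops 1)
2. [ext C1·C2]  r_C1² + 28r_C1 − 93 = 0  ⇒  r_C1 = 3 (r>0 drops 1)

3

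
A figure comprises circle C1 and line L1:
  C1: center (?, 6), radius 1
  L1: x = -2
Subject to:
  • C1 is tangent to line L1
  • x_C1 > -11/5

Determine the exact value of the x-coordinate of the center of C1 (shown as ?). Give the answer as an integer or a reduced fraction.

1. [C1‖L1]  x_C1² + 4x_C1 + 3 = 0  ⇒  x_C1 = -3 or -1
2. given x_C1 > -11/5: keep -1

-1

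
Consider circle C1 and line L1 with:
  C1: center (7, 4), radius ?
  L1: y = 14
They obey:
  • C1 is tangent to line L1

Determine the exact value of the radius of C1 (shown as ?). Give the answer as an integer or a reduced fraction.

1. [C1‖L1]  r_C1² − 100 = 0  ⇒  r_C1 = 10 (r>0 drops 1)

10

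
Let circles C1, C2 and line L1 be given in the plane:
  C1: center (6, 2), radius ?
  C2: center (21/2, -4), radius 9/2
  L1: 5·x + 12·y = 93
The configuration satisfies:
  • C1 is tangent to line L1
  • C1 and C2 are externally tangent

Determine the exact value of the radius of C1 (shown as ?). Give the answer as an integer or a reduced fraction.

3

1. [C1‖L1]  r_C1² − 9 = 0  ⇒  r_C1 = 3 (r>0 drops 1)
2. [ext C1·C2]  r_C1² + 9r_C1 − 36 = 0  ⇒  r_C1 = 3 (r>0 drops 1)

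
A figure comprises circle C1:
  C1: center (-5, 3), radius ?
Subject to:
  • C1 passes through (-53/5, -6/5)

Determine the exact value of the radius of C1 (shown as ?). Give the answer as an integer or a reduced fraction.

7

1. [C1∋P]  r_C1² − 49 = 0  ⇒  r_C1 = 7 (r>0 drops 1)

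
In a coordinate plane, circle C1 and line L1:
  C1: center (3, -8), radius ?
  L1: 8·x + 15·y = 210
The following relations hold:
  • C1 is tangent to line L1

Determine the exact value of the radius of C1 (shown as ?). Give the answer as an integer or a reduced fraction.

18

1. [C1‖L1]  r_C1² − 324 = 0  ⇒  r_C1 = 18 (r>0 drops 1)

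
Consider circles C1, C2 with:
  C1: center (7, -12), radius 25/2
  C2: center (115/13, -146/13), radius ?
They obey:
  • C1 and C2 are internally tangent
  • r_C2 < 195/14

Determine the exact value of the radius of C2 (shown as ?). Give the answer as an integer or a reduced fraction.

21/2

1. [int C1,C2]  r_C2² − 25r_C2 + 609/4 = 0  ⇒  r_C2 = 21/2 or 29/2
2. given r_C2 < 195/14: keep 21/2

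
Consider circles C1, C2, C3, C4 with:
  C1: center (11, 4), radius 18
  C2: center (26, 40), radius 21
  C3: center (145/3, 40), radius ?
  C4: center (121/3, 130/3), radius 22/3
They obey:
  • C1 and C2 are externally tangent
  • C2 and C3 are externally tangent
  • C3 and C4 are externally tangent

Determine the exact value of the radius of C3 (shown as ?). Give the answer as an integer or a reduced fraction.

1. [ext C2·C3]  r_C3² + 42r_C3 − 520/9 = 0  ⇒  r_C3 = 4/3 (r>0 drops 1)
2. [ext C3·C4]  r_C3² + (44/3)r_C3 − 64/3 = 0  ⇒  r_C3 = 4/3 (r>0 drops 1)

4/3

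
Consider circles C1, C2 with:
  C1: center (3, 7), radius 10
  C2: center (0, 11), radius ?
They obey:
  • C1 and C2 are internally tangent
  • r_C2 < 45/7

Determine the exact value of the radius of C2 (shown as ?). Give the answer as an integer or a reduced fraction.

5

1. [int C1,C2]  r_C2² − 20r_C2 + 75 = 0  ⇒  r_C2 = 5 or 15
2. given r_C2 < 45/7: keep 5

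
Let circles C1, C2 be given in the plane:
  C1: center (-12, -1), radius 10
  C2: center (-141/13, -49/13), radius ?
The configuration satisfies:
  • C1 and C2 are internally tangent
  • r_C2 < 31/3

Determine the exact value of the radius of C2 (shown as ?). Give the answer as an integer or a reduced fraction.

7

1. [int C1,C2]  r_C2² − 20r_C2 + 91 = 0  ⇒  r_C2 = 7 or 13
2. given r_C2 < 31/3: keep 7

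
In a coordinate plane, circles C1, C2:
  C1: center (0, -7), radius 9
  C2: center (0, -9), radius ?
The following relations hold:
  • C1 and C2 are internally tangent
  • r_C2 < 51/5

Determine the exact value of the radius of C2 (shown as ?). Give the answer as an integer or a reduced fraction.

1. [int C1,C2]  r_C2² − 18r_C2 + 77 = 0  ⇒  r_C2 = 7 or 11
2. given r_C2 < 51/5: keep 7

7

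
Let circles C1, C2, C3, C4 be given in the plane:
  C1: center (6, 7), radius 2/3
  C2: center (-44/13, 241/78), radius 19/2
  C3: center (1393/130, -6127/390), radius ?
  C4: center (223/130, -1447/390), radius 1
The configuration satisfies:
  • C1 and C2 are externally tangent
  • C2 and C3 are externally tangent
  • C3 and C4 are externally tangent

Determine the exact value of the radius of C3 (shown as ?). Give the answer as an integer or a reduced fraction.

1. [ext C2·C3]  r_C3² + 19r_C3 − 462 = 0  ⇒  r_C3 = 14 (r>0 drops 1)
2. [ext C3·C4]  r_C3² + 2r_C3 − 224 = 0  ⇒  r_C3 = 14 (r>0 drops 1)

14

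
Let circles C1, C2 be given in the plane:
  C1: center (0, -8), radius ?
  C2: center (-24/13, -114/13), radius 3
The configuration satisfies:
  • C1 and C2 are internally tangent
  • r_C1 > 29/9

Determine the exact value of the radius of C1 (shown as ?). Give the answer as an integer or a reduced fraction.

5

1. [int C1,C2]  r_C1² − 6r_C1 + 5 = 0  ⇒  r_C1 = 1 or 5
2. given r_C1 > 29/9: keep 5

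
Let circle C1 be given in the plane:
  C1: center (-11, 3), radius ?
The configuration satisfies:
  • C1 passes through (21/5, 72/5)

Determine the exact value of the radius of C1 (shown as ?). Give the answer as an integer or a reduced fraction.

19

1. [C1∋P]  r_C1² − 361 = 0  ⇒  r_C1 = 19 (r>0 drops 1)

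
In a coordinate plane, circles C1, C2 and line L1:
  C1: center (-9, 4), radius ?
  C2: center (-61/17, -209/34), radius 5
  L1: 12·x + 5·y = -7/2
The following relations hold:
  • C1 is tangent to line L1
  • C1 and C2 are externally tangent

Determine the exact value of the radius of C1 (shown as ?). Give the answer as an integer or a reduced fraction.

1. [C1‖L1]  r_C1² − 169/4 = 0  ⇒  r_C1 = 13/2 (r>0 drops 1)
2. [ext C1·C2]  r_C1² + 10r_C1 − 429/4 = 0  ⇒  r_C1 = 13/2 (r>0 drops 1)

13/2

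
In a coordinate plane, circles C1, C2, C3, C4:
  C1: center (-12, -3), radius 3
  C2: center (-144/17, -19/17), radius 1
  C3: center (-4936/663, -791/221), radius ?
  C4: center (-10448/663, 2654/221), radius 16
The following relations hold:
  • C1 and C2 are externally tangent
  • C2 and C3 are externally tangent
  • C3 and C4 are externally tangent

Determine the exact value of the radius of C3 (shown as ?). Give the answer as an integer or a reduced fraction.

1. [ext C2·C3]  r_C3² + 2r_C3 − 55/9 = 0  ⇒  r_C3 = 5/3 (r>0 drops 1)
2. [ext C3·C4]  r_C3² + 32r_C3 − 505/9 = 0  ⇒  r_C3 = 5/3 (r>0 drops 1)

5/3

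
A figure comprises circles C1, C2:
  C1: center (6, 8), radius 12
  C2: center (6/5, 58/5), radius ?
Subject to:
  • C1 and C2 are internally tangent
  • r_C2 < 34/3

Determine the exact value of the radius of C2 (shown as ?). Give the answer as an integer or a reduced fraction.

1. [int C1,C2]  r_C2² − 24r_C2 + 108 = 0  ⇒  r_C2 = 6 or 18
2. given r_C2 < 34/3: keep 6

6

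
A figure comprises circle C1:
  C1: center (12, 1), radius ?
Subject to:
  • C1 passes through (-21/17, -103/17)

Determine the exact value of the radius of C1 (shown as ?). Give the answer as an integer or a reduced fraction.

1. [C1∋P]  r_C1² − 225 = 0  ⇒  r_C1 = 15 (r>0 drops 1)

15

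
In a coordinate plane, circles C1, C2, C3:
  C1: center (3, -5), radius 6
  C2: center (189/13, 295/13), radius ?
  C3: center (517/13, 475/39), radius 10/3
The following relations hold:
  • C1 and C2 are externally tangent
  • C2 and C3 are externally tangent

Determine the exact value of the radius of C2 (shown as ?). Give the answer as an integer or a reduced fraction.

1. [ext C1·C2]  r_C2² + 12r_C2 − 864 = 0  ⇒  r_C2 = 24 (r>0 drops 1)
2. [ext C2·C3]  r_C2² + (20/3)r_C2 − 736 = 0  ⇒  r_C2 = 24 (r>0 drops 1)

24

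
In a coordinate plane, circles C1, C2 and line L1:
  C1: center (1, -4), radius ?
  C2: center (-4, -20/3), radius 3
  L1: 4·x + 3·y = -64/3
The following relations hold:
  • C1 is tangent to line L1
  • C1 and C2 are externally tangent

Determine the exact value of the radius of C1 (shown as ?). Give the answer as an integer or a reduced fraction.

8/3

1. [C1‖L1]  r_C1² − 64/9 = 0  ⇒  r_C1 = 8/3 (r>0 drops 1)
2. [ext C1·C2]  r_C1² + 6r_C1 − 208/9 = 0  ⇒  r_C1 = 8/3 (r>0 drops 1)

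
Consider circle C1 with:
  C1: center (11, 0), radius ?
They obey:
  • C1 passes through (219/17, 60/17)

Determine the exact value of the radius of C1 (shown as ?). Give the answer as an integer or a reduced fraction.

1. [C1∋P]  r_C1² − 16 = 0  ⇒  r_C1 = 4 (r>0 drops 1)

4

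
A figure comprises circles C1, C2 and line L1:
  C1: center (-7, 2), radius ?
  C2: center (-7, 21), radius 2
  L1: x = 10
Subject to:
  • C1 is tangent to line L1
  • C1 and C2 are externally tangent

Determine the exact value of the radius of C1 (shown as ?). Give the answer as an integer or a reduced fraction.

1. [C1‖L1]  r_C1² − 289 = 0  ⇒  r_C1 = 17 (r>0 drops 1)
2. [ext C1·C2]  r_C1² + 4r_C1 − 357 = 0  ⇒  r_C1 = 17 (r>0 drops 1)

17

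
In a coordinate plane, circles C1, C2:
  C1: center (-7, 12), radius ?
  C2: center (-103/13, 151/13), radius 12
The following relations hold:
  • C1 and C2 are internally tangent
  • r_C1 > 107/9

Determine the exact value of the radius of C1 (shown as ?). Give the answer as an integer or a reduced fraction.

13

1. [int C1,C2]  r_C1² − 24r_C1 + 143 = 0  ⇒  r_C1 = 11 or 13
2. given r_C1 > 107/9: keep 13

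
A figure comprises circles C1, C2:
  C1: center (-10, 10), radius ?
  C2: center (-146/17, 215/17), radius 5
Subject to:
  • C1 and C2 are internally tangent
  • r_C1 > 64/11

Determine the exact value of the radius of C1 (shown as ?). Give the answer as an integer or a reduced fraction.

8

1. [int C1,C2]  r_C1² − 10r_C1 + 16 = 0  ⇒  r_C1 = 2 or 8
2. given r_C1 > 64/11: keep 8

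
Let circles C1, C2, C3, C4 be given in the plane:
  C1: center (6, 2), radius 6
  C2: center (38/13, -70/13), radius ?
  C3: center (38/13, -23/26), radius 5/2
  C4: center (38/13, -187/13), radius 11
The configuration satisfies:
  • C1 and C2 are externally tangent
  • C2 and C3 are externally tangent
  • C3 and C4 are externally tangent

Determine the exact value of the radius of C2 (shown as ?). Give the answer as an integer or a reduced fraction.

1. [ext C1·C2]  r_C2² + 12r_C2 − 28 = 0  ⇒  r_C2 = 2 (r>0 drops 1)
2. [ext C2·C3]  r_C2² + 5r_C2 − 14 = 0  ⇒  r_C2 = 2 (r>0 drops 1)

2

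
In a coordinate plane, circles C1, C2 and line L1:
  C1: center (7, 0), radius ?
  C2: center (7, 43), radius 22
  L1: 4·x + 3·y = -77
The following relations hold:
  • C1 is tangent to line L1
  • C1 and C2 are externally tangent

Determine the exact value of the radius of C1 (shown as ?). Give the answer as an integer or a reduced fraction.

1. [C1‖L1]  r_C1² − 441 = 0  ⇒  r_C1 = 21 (r>0 drops 1)
2. [ext C1·C2]  r_C1² + 44r_C1 − 1365 = 0  ⇒  r_C1 = 21 (r>0 drops 1)

21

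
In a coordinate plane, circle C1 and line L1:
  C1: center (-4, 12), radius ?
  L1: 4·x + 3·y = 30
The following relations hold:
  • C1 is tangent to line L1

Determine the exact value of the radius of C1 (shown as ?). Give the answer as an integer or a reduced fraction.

1. [C1‖L1]  r_C1² − 4 = 0  ⇒  r_C1 = 2 (r>0 drops 1)

2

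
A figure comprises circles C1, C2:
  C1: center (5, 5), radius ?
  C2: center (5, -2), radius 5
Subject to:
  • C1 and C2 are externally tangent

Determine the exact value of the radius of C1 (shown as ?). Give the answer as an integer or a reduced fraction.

1. [ext C1·C2]  r_C1² + 10r_C1 − 24 = 0  ⇒  r_C1 = 2 (r>0 drops 1)

2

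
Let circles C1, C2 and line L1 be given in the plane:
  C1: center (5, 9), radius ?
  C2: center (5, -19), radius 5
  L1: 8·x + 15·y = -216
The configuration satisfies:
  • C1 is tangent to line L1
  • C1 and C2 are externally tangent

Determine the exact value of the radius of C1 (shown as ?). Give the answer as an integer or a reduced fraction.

23

1. [C1‖L1]  r_C1² − 529 = 0  ⇒  r_C1 = 23 (r>0 drops 1)
2. [ext C1·C2]  r_C1² + 10r_C1 − 759 = 0  ⇒  r_C1 = 23 (r>0 drops 1)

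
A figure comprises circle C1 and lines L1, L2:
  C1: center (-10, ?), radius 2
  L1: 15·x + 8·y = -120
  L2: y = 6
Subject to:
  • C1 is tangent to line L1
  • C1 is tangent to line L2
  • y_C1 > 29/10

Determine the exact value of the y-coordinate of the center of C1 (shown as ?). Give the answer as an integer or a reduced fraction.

8

1. [C1‖L1]  y_C1² − (15/2)y_C1 − 4 = 0  ⇒  y_C1 = -1/2 or 8
2. [C1‖L2]  y_C1² − 12y_C1 + 32 = 0  ⇒  y_C1 = 4 or 8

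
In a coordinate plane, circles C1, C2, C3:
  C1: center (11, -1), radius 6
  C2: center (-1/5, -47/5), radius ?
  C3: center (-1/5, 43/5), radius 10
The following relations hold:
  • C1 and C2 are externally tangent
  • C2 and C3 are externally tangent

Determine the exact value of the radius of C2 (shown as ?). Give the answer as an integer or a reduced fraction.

8

1. [ext C1·C2]  r_C2² + 12r_C2 − 160 = 0  ⇒  r_C2 = 8 (r>0 drops 1)
2. [ext C2·C3]  r_C2² + 20r_C2 − 224 = 0  ⇒  r_C2 = 8 (r>0 drops 1)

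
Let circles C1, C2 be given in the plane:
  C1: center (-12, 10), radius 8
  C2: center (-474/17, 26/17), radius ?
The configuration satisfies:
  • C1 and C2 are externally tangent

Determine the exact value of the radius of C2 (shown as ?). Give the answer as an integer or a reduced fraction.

1. [ext C1·C2]  r_C2² + 16r_C2 − 260 = 0  ⇒  r_C2 = 10 (r>0 drops 1)

10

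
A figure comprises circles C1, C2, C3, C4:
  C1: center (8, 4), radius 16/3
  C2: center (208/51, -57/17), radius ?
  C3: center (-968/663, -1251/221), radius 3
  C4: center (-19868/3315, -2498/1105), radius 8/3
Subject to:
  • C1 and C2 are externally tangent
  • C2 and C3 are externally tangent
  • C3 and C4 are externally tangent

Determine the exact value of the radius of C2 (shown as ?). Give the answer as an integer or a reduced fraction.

3

1. [ext C1·C2]  r_C2² + (32/3)r_C2 − 41 = 0  ⇒  r_C2 = 3 (r>0 drops 1)
2. [ext C2·C3]  r_C2² + 6r_C2 − 27 = 0  ⇒  r_C2 = 3 (r>0 drops 1)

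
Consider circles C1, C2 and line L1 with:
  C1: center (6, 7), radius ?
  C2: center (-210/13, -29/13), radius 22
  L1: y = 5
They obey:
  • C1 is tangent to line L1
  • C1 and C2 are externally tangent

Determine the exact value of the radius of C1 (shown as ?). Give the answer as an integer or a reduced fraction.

1. [C1‖L1]  r_C1² − 4 = 0  ⇒  r_C1 = 2 (r>0 drops 1)
2. [ext C1·C2]  r_C1² + 44r_C1 − 92 = 0  ⇒  r_C1 = 2 (r>0 drops 1)

2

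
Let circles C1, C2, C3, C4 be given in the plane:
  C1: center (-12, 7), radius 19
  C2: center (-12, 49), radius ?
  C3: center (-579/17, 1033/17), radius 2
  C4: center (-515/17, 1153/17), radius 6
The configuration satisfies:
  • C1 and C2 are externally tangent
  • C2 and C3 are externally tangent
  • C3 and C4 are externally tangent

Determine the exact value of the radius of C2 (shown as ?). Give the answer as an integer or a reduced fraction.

23

1. [ext C1·C2]  r_C2² + 38r_C2 − 1403 = 0  ⇒  r_C2 = 23 (r>0 drops 1)
2. [ext C2·C3]  r_C2² + 4r_C2 − 621 = 0  ⇒  r_C2 = 23 (r>0 drops 1)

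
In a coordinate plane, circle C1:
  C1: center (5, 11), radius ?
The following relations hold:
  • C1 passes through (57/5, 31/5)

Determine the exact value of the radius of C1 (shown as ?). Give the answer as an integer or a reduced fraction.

1. [C1∋P]  r_C1² − 64 = 0  ⇒  r_C1 = 8 (r>0 drops 1)

8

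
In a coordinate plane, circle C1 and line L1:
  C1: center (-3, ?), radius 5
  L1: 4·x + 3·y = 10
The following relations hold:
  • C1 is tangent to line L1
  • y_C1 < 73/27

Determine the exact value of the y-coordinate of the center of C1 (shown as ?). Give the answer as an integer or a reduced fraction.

1. [C1‖L1]  y_C1² − (44/3)y_C1 − 47/3 = 0  ⇒  y_C1 = -1 or 47/3
2. given y_C1 < 73/27: keep -1

-1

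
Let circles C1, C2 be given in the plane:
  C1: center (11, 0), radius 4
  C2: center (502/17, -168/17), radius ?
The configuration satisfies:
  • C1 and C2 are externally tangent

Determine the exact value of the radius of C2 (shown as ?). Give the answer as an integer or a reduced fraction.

1. [ext C1·C2]  r_C2² + 8r_C2 − 425 = 0  ⇒  r_C2 = 17 (r>0 drops 1)

17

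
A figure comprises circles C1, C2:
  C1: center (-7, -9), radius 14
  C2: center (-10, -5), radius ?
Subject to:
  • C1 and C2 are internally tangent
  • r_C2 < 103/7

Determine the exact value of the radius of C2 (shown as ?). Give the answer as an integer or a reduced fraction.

9

1. [int C1,C2]  r_C2² − 28r_C2 + 171 = 0  ⇒  r_C2 = 9 or 19
2. given r_C2 < 103/7: keep 9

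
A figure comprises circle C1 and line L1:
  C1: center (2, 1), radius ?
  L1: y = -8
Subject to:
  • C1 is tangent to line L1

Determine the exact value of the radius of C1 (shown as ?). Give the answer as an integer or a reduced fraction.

1. [C1‖L1]  r_C1² − 81 = 0  ⇒  r_C1 = 9 (r>0 drops 1)

9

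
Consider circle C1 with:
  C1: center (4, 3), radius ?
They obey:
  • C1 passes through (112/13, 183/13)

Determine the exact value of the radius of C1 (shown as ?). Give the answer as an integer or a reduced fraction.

1. [C1∋P]  r_C1² − 144 = 0  ⇒  r_C1 = 12 (r>0 drops 1)

12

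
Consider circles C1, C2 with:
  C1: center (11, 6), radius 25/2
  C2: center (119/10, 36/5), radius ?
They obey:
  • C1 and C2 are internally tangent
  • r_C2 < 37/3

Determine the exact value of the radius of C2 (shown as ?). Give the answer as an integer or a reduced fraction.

1. [int C1,C2]  r_C2² − 25r_C2 + 154 = 0  ⇒  r_C2 = 11 or 14
2. given r_C2 < 37/3: keep 11

11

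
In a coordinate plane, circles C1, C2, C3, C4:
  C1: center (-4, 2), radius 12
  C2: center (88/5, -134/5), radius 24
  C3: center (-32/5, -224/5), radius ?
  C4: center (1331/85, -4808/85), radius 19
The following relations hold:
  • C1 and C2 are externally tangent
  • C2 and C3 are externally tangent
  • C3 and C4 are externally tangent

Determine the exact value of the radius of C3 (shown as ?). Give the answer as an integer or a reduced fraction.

1. [ext C2·C3]  r_C3² + 48r_C3 − 324 = 0  ⇒  r_C3 = 6 (r>0 drops 1)
2. [ext C3·C4]  r_C3² + 38r_C3 − 264 = 0  ⇒  r_C3 = 6 (r>0 drops 1)

6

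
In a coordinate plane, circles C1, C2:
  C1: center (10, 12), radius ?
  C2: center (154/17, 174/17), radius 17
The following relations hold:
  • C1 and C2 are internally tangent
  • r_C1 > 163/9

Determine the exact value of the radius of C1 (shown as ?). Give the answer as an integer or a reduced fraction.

1. [int C1,C2]  r_C1² − 34r_C1 + 285 = 0  ⇒  r_C1 = 15 or 19
2. given r_C1 > 163/9: keep 19

19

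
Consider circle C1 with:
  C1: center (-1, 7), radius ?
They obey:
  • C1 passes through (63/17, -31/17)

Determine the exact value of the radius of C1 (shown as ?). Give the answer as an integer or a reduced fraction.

1. [C1∋P]  r_C1² − 100 = 0  ⇒  r_C1 = 10 (r>0 drops 1)

10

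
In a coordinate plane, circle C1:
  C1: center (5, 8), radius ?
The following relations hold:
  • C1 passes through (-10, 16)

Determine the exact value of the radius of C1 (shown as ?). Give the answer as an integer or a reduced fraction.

1. [C1∋P]  r_C1² − 289 = 0  ⇒  r_C1 = 17 (r>0 drops 1)

17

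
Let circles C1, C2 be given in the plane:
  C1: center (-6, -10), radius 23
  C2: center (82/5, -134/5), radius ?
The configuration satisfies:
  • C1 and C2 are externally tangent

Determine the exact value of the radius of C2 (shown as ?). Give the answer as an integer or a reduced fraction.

1. [ext C1·C2]  r_C2² + 46r_C2 − 255 = 0  ⇒  r_C2 = 5 (r>0 drops 1)

5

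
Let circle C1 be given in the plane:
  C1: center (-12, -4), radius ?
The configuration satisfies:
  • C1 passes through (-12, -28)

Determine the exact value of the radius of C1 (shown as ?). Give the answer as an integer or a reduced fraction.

24

1. [C1∋P]  r_C1² − 576 = 0  ⇒  r_C1 = 24 (r>0 drops 1)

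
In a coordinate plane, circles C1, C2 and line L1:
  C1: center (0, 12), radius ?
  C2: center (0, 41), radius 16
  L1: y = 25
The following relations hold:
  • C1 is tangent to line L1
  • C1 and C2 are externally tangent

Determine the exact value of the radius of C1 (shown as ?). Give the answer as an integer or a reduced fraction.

1. [C1‖L1]  r_C1² − 169 = 0  ⇒  r_C1 = 13 (r>0 drops 1)
2. [ext C1·C2]  r_C1² + 32r_C1 − 585 = 0  ⇒  r_C1 = 13 (r>0 drops 1)

13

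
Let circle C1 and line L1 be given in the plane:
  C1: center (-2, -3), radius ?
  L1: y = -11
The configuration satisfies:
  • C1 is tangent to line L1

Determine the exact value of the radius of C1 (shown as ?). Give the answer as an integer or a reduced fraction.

8

1. [C1‖L1]  r_C1² − 64 = 0  ⇒  r_C1 = 8 (r>0 drops 1)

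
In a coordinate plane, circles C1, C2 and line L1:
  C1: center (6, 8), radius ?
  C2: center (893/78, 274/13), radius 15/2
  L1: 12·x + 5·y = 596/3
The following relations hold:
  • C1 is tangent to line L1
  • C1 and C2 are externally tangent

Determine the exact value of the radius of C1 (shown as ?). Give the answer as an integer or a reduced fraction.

20/3

1. [C1‖L1]  r_C1² − 400/9 = 0  ⇒  r_C1 = 20/3 (r>0 drops 1)
2. [ext C1·C2]  r_C1² + 15r_C1 − 1300/9 = 0  ⇒  r_C1 = 20/3 (r>0 drops 1)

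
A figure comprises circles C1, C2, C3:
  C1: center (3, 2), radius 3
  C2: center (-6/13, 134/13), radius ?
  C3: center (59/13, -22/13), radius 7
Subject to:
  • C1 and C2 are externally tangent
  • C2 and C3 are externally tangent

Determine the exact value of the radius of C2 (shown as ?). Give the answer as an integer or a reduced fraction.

6

1. [ext C1·C2]  r_C2² + 6r_C2 − 72 = 0  ⇒  r_C2 = 6 (r>0 drops 1)
2. [ext C2·C3]  r_C2² + 14r_C2 − 120 = 0  ⇒  r_C2 = 6 (r>0 drops 1)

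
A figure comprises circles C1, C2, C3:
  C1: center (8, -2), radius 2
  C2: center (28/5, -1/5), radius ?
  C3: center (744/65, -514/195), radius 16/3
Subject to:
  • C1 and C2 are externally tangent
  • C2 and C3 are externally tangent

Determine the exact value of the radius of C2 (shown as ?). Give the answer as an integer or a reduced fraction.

1

1. [ext C1·C2]  r_C2² + 4r_C2 − 5 = 0  ⇒  r_C2 = 1 (r>0 drops 1)
2. [ext C2·C3]  r_C2² + (32/3)r_C2 − 35/3 = 0  ⇒  r_C2 = 1 (r>0 drops 1)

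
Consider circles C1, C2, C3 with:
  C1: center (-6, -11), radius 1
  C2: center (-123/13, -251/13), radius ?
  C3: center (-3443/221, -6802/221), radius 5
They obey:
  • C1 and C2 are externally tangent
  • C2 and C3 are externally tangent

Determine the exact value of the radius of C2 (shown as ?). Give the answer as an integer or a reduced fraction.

1. [ext C1·C2]  r_C2² + 2r_C2 − 80 = 0  ⇒  r_C2 = 8 (r>0 drops 1)
2. [ext C2·C3]  r_C2² + 10r_C2 − 144 = 0  ⇒  r_C2 = 8 (r>0 drops 1)

8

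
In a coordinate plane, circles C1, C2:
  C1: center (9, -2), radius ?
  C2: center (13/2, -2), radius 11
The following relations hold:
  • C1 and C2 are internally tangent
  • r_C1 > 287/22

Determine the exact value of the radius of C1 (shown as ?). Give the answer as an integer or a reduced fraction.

27/2

1. [int C1,C2]  r_C1² − 22r_C1 + 459/4 = 0  ⇒  r_C1 = 17/2 or 27/2
2. given r_C1 > 287/22: keep 27/2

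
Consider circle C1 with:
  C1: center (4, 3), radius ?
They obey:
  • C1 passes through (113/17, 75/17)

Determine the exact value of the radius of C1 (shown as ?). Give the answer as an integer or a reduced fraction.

1. [C1∋P]  r_C1² − 9 = 0  ⇒  r_C1 = 3 (r>0 drops 1)

3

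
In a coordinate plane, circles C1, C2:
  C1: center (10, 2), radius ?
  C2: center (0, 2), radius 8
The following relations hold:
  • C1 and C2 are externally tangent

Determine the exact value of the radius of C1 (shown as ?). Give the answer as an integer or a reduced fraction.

2

1. [ext C1·C2]  r_C1² + 16r_C1 − 36 = 0  ⇒  r_C1 = 2 (r>0 drops 1)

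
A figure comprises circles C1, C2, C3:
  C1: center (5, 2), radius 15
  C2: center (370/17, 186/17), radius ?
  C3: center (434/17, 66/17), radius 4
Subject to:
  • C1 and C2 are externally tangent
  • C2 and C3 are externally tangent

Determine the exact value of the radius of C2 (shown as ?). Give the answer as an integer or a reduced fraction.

1. [ext C1·C2]  r_C2² + 30r_C2 − 136 = 0  ⇒  r_C2 = 4 (r>0 drops 1)
2. [ext C2·C3]  r_C2² + 8r_C2 − 48 = 0  ⇒  r_C2 = 4 (r>0 drops 1)

4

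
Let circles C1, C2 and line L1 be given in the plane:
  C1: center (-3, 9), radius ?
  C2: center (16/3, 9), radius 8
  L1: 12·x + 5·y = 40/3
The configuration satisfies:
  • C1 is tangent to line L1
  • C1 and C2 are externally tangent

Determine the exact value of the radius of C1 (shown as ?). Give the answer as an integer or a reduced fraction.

1/3

1. [C1‖L1]  r_C1² − 1/9 = 0  ⇒  r_C1 = 1/3 (r>0 drops 1)
2. [ext C1·C2]  r_C1² + 16r_C1 − 49/9 = 0  ⇒  r_C1 = 1/3 (r>0 drops 1)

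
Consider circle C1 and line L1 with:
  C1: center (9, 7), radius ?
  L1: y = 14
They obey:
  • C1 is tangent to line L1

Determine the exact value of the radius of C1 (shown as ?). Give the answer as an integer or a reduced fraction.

1. [C1‖L1]  r_C1² − 49 = 0  ⇒  r_C1 = 7 (r>0 drops 1)

7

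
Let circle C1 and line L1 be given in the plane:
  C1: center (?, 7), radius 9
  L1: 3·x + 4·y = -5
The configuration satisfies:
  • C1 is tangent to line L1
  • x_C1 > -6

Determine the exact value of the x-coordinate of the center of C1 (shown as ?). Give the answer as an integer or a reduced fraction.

1. [C1‖L1]  x_C1² + 22x_C1 − 104 = 0  ⇒  x_C1 = -26 or 4
2. given x_C1 > -6: keep 4

4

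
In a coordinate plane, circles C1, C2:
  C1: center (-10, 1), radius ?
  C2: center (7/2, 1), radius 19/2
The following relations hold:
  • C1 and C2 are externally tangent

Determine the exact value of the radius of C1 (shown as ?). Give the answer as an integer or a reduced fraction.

4

1. [ext C1·C2]  r_C1² + 19r_C1 − 92 = 0  ⇒  r_C1 = 4 (r>0 drops 1)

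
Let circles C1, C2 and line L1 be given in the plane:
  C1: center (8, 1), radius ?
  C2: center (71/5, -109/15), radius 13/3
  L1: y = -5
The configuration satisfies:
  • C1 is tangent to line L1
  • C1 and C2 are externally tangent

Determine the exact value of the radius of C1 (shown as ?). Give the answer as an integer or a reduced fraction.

1. [C1‖L1]  r_C1² − 36 = 0  ⇒  r_C1 = 6 (r>0 drops 1)
2. [ext C1·C2]  r_C1² + (26/3)r_C1 − 88 = 0  ⇒  r_C1 = 6 (r>0 drops 1)

6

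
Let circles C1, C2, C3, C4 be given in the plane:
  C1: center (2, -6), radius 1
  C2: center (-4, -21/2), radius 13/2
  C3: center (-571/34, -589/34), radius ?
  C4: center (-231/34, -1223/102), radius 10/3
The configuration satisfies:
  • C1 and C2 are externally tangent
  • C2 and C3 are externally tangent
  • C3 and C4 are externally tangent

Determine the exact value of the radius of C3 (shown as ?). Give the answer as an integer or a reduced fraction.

1. [ext C2·C3]  r_C3² + 13r_C3 − 168 = 0  ⇒  r_C3 = 8 (r>0 drops 1)
2. [ext C3·C4]  r_C3² + (20/3)r_C3 − 352/3 = 0  ⇒  r_C3 = 8 (r>0 drops 1)

8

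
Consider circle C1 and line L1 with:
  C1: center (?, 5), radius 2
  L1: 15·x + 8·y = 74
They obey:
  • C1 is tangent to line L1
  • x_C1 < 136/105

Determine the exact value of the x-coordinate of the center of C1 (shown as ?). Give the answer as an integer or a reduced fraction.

0

1. [C1‖L1]  x_C1² − (68/15)x_C1 = 0  ⇒  x_C1 = 0 or 68/15
2. given x_C1 < 136/105: keep 0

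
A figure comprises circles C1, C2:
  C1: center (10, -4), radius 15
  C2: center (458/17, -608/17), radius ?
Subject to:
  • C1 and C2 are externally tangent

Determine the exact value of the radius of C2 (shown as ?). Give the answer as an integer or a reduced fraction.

21

1. [ext C1·C2]  r_C2² + 30r_C2 − 1071 = 0  ⇒  r_C2 = 21 (r>0 drops 1)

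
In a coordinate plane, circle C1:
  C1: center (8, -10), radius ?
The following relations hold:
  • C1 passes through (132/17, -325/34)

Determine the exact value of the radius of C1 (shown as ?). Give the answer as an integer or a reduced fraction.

1/2

1. [C1∋P]  r_C1² − 1/4 = 0  ⇒  r_C1 = 1/2 (r>0 drops 1)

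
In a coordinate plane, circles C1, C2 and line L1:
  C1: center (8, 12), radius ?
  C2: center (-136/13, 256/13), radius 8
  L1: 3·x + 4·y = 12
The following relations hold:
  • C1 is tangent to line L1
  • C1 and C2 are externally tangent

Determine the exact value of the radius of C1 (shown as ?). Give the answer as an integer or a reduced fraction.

12

1. [C1‖L1]  r_C1² − 144 = 0  ⇒  r_C1 = 12 (r>0 drops 1)
2. [ext C1·C2]  r_C1² + 16r_C1 − 336 = 0  ⇒  r_C1 = 12 (r>0 drops 1)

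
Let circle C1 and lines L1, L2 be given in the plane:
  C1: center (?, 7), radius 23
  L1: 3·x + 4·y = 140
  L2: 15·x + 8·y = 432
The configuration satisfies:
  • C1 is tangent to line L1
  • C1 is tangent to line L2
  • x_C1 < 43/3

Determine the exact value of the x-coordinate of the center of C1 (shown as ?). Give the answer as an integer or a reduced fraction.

-1

1. [C1‖L1]  x_C1² − (224/3)x_C1 − 227/3 = 0  ⇒  x_C1 = -1 or 227/3
2. [C1‖L2]  x_C1² − (752/15)x_C1 − 767/15 = 0  ⇒  x_C1 = -1 or 767/15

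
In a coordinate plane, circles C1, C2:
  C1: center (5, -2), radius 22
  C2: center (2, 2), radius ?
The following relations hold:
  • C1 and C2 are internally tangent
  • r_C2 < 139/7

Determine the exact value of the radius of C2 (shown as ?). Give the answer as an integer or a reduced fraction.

1. [int C1,C2]  r_C2² − 44r_C2 + 459 = 0  ⇒  r_C2 = 17 or 27
2. given r_C2 < 139/7: keep 17

17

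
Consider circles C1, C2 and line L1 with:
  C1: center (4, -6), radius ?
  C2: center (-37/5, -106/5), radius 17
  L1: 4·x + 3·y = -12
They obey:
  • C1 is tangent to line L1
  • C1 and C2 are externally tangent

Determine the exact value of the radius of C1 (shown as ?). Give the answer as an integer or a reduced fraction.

2

1. [C1‖L1]  r_C1² − 4 = 0  ⇒  r_C1 = 2 (r>0 drops 1)
2. [ext C1·C2]  r_C1² + 34r_C1 − 72 = 0  ⇒  r_C1 = 2 (r>0 drops 1)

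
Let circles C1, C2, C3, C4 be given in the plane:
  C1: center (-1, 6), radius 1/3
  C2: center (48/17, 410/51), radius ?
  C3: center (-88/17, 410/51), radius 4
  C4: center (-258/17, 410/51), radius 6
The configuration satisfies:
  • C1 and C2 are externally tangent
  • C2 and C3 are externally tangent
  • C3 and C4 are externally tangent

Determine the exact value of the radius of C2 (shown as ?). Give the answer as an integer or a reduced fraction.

4

1. [ext C1·C2]  r_C2² + (2/3)r_C2 − 56/3 = 0  ⇒  r_C2 = 4 (r>0 drops 1)
2. [ext C2·C3]  r_C2² + 8r_C2 − 48 = 0  ⇒  r_C2 = 4 (r>0 drops 1)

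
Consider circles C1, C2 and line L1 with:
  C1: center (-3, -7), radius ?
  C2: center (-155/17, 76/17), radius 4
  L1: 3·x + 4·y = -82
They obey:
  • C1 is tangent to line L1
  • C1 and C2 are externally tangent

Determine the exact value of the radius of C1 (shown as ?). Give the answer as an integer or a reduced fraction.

1. [C1‖L1]  r_C1² − 81 = 0  ⇒  r_C1 = 9 (r>0 drops 1)
2. [ext C1·C2]  r_C1² + 8r_C1 − 153 = 0  ⇒  r_C1 = 9 (r>0 drops 1)

9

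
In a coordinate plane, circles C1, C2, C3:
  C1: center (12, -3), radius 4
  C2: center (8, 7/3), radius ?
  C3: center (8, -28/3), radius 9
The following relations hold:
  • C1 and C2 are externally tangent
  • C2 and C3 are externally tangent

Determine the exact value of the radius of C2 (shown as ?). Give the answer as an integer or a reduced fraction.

8/3

1. [ext C1·C2]  r_C2² + 8r_C2 − 256/9 = 0  ⇒  r_C2 = 8/3 (r>0 drops 1)
2. [ext C2·C3]  r_C2² + 18r_C2 − 496/9 = 0  ⇒  r_C2 = 8/3 (r>0 drops 1)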